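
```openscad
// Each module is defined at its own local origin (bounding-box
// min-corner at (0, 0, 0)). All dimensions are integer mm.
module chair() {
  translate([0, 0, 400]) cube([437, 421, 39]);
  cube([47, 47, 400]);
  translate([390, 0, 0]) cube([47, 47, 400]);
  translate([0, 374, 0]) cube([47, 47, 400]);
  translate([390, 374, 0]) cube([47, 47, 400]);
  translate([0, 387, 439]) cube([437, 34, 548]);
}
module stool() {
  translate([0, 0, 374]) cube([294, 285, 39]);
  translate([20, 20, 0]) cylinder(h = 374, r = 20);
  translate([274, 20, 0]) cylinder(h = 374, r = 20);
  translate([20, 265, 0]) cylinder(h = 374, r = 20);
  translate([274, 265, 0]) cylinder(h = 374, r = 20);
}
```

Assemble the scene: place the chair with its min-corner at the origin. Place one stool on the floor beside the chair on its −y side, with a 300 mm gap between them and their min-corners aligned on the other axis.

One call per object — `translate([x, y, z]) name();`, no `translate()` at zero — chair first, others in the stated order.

chair();
translate([0, -585, 0]) stool();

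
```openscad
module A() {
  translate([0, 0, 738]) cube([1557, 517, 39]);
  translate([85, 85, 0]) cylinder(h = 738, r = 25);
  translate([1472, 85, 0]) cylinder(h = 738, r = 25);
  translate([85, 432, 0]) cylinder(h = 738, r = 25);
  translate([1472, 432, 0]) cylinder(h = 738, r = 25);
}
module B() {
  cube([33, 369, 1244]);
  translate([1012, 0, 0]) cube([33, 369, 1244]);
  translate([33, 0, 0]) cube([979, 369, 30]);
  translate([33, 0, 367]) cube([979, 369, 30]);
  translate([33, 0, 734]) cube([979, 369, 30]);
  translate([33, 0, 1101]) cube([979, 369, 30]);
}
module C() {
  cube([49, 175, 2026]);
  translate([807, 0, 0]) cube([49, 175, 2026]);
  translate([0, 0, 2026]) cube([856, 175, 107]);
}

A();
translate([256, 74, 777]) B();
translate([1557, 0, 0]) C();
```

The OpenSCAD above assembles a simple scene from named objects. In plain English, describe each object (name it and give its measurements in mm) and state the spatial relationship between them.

A is a table: top 1557 mm (x) × 517 mm (y), 39 mm thick, upper face at z = 777 mm, on four round legs of 50 mm diameter, each leg's bounding box inset 60 mm from the nearest pair of top edges, running from z = 0 to the bottom of the top.

B is a bookshelf 1045 mm wide overall, 369 mm deep and 1244 mm tall. The two sides are 33 mm thick vertical panels. 4 horizontal shelves of 30 mm thickness span between the inner faces of the sides; the lowest shelf sits on the floor and shelves are stacked with a clear vertical gap of 337 mm between each pair.

C is a door frame. The clear opening is 758 mm wide and 2026 mm high. Two 49 mm wide jambs, 175 mm deep, stand either side of the opening from the floor to the top of the opening. A 107 mm thick head sits across the top of both jambs, spanning the full outside width of the frame.

The bookshelf is on top of the table, centred. The door frame is against the table's +x side, with their −y faces flush.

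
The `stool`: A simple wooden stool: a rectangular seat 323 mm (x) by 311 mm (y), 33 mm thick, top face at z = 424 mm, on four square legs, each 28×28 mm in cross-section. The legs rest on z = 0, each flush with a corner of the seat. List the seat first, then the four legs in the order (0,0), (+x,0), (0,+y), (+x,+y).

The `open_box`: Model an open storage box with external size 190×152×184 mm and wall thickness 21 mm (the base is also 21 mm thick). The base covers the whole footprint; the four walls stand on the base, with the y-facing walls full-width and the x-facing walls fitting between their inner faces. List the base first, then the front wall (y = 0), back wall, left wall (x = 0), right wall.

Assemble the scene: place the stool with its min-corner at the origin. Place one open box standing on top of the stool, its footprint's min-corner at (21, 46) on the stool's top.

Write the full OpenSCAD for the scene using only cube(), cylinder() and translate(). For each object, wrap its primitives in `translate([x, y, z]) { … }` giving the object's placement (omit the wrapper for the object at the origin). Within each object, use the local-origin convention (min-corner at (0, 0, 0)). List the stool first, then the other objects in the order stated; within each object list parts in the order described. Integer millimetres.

translate([0, 0, 391]) cube([323, 311, 33]);
cube([28, 28, 391]);
translate([295, 0, 0]) cube([28, 28, 391]);
translate([0, 283, 0]) cube([28, 28, 391]);
translate([295, 283, 0]) cube([28, 28, 391]);
translate([21, 46, 424]) {
  cube([190, 152, 21]);
  translate([0, 0, 21]) cube([190, 21, 163]);
  translate([0, 131, 21]) cube([190, 21, 163]);
  translate([0, 21, 21]) cube([21, 110, 163]);
  translate([169, 21, 21]) cube([21, 110, 163]);
}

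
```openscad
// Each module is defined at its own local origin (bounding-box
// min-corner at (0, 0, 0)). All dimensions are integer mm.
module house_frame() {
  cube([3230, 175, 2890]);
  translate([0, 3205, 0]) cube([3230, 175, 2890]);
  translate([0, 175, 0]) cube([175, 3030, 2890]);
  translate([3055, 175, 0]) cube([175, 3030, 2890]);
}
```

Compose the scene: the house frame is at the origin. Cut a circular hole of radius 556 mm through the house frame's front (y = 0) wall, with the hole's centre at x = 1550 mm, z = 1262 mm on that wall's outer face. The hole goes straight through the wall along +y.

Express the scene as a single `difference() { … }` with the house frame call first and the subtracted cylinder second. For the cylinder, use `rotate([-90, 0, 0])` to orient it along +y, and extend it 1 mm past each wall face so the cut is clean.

difference() {
  house_frame();
  translate([1550, -1, 1262]) rotate([-90, 0, 0]) cylinder(h = 177, r = 556);
}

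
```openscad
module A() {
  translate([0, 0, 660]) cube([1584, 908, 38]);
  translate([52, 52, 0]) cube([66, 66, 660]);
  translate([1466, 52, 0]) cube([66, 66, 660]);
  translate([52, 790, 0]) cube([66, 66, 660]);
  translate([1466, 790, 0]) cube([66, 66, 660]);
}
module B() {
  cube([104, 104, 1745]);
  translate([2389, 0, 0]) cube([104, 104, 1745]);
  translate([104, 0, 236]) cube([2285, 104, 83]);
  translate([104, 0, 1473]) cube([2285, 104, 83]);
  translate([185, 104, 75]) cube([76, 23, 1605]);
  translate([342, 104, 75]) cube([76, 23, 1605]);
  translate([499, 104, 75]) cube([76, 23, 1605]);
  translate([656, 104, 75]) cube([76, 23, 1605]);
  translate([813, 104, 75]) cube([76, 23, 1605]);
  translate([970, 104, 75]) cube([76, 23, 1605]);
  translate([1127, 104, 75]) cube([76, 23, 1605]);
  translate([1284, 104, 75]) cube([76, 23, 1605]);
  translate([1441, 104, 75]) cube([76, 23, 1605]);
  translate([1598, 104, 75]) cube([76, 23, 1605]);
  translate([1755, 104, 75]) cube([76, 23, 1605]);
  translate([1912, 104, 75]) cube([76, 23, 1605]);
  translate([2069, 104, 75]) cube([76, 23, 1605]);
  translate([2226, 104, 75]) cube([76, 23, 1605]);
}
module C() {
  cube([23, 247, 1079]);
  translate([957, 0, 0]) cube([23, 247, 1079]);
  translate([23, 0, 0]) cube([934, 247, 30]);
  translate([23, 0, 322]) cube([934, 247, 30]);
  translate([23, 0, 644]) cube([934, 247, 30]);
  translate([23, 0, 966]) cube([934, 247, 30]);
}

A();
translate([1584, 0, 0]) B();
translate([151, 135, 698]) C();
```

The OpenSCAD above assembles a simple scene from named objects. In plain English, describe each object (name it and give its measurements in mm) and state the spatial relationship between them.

A is a table with a 1584×908 mm rectangular top, 38 mm thick, top surface at z = 698 mm, supported by four 66×66 mm square legs, each inset 52 mm from the nearest pair of top edges, running from the floor.

B is a fence section. Two 104×104 mm posts, 1745 mm tall, stand on the floor with a clear span of 2285 mm between their inner faces. Two horizontal rails of 104×83 mm section span the gap between the posts with their undersides at z = 236 mm and z = 1473 mm, flush with the posts' −y face. 14 pickets, each 76 mm wide, 23 mm thick and 1605 mm tall, are fixed to the +y face of the rails with their bottoms at z = 75 mm, evenly spaced across the span with equal gaps (rounded down to the nearest mm) at the −x end and between each pair — any rounding remainder accumulates at the +x end.

C is a bookshelf 980 mm wide overall, 247 mm deep and 1079 mm tall. The two sides are 23 mm thick vertical panels. 4 horizontal shelves of 30 mm thickness span between the inner faces of the sides; the lowest shelf sits on the floor and shelves are stacked with a clear vertical gap of 292 mm between each pair.

The fence section is against the table's +x side, with their −y faces flush. The bookshelf is on top of the table.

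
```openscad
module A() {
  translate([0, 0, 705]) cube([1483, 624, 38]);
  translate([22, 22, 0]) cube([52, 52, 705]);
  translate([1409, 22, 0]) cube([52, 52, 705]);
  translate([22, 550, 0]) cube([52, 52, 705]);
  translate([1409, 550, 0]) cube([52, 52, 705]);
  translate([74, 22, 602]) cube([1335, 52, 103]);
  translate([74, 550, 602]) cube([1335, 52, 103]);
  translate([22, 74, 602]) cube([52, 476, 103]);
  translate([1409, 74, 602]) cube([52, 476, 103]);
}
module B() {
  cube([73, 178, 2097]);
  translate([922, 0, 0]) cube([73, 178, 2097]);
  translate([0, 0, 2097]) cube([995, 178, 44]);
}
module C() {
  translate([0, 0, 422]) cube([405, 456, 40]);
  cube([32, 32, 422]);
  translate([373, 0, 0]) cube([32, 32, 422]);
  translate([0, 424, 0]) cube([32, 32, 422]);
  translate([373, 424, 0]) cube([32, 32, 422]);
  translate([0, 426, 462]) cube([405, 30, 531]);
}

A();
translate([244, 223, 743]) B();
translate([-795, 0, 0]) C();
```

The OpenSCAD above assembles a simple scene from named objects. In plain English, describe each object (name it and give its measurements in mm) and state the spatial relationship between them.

A is a table: top 1483 mm (x) × 624 mm (y), 38 mm thick, upper face at z = 743 mm, on four 52×52 mm square legs, each inset 22 mm from the nearest pair of top edges, running from z = 0 to the bottom of the top. Four apron rails, 52 mm thick and 103 mm tall, run between adjacent legs with their top edges flush with the underside of the top and their outer faces flush with the legs' outer faces.

B is a door frame. The clear opening is 849 mm wide and 2097 mm high. Two 73 mm wide jambs, 178 mm deep, stand either side of the opening from the floor to the top of the opening. A 44 mm thick head sits across the top of both jambs, spanning the full outside width of the frame.

C is a chair: 405×456 mm seat, 40 mm thick, top at z = 462 mm, on four 32 mm square corner legs flush with the seat edges. A 30 mm thick backrest slab spans the full seat width, extending 531 mm above the seat top, its back face flush with the seat's +y edge.

The door frame is on top of the table, centred. The chair is on the floor beside the table on its −x side.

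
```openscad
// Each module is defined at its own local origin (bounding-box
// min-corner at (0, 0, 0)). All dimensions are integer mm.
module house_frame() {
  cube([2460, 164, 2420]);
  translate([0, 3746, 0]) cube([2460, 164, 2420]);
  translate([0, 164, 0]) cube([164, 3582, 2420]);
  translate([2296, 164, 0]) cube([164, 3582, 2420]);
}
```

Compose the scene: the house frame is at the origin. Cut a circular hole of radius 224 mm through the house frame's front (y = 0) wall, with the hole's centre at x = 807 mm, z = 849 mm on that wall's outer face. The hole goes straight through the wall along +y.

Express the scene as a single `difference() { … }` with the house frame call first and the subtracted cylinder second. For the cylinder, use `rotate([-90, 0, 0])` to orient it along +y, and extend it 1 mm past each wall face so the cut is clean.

difference() {
  house_frame();
  translate([807, -1, 849]) rotate([-90, 0, 0]) cylinder(h = 166, r = 224);
}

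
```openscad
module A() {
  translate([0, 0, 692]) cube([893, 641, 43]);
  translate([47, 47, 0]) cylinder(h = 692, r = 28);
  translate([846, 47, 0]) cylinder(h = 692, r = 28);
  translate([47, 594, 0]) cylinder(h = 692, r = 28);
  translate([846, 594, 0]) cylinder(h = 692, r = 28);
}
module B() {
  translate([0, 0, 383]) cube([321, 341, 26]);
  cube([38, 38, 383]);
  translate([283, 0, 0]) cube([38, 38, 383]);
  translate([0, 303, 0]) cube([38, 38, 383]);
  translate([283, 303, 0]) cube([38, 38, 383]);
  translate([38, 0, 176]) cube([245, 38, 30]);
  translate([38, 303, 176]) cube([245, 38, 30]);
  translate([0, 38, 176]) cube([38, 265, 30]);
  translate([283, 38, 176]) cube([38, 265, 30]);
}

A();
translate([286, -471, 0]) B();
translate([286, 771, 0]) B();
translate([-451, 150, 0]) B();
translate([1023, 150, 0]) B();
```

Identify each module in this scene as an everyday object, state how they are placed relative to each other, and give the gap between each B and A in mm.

Each stool's nearest face is 130 mm from the table's bounding box.

A is a table. B is a stool. Four stools sit around the table at the −y, +y, −x, +x sides. The gap between each stool and the table is 130 mm.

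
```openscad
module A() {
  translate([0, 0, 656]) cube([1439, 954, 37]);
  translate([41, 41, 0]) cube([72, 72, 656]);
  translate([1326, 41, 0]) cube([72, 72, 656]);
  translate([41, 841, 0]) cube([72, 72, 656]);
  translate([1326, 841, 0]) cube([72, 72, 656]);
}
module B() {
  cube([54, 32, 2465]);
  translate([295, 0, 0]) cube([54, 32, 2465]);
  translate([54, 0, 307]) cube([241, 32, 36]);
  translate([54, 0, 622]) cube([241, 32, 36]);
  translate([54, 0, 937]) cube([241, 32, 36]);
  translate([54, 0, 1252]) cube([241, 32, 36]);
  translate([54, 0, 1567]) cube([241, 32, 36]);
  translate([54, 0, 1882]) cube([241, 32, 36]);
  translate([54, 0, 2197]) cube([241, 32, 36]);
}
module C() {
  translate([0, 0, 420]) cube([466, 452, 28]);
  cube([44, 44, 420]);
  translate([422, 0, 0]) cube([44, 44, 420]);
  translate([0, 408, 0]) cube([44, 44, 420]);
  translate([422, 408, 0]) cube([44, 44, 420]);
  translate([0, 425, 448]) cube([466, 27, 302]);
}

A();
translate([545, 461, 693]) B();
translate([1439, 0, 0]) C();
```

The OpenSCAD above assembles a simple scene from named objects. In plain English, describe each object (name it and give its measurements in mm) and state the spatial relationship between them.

A is a table with a 1439×954 mm rectangular top, 37 mm thick, top surface at z = 693 mm, supported by four 72×72 mm square legs, each inset 41 mm from the nearest pair of top edges, running from the floor.

B is a straight ladder. Two 54×32 mm vertical rails, 2465 mm tall, stand 349 mm apart (outside-to-outside) with their front faces coplanar on the −y side. 7 rungs, each 32 mm deep and 36 mm tall, span between the inner faces of the rails, front faces flush with the rails. The lowest rung's underside is at z = 307 mm and rungs are spaced 315 mm apart (underside to underside).

C is a chair: 466×452 mm seat, 28 mm thick, top at z = 448 mm, on four 44 mm square corner legs flush with the seat edges. A 27 mm thick backrest slab spans the full seat width, extending 302 mm above the seat top, its back face flush with the seat's +y edge.

The ladder is on top of the table, centred. The chair is against the table's +x side, with their −y faces flush.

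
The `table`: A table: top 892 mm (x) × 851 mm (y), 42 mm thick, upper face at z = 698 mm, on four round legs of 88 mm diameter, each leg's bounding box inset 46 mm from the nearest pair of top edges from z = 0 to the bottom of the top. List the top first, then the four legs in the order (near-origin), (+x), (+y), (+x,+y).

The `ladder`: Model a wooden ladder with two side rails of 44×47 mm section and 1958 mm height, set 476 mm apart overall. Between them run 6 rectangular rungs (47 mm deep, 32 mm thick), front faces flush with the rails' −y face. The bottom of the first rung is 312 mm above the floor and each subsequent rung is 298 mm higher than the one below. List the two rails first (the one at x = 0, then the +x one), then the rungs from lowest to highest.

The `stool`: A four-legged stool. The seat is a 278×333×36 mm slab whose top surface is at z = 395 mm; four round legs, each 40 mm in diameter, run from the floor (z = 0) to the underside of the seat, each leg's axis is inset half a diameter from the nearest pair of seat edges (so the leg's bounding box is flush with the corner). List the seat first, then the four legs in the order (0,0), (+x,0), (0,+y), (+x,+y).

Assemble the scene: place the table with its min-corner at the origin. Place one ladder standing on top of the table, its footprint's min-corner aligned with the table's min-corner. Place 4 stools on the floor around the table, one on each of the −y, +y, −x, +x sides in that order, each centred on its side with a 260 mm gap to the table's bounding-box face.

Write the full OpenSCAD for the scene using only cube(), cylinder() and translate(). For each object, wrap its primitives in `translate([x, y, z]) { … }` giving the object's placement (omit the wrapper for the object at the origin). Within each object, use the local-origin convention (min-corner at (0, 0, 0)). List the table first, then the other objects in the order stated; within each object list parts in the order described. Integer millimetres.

translate([0, 0, 656]) cube([892, 851, 42]);
translate([90, 90, 0]) cylinder(h = 656, r = 44);
translate([802, 90, 0]) cylinder(h = 656, r = 44);
translate([90, 761, 0]) cylinder(h = 656, r = 44);
translate([802, 761, 0]) cylinder(h = 656, r = 44);
translate([0, 0, 698]) {
  cube([44, 47, 1958]);
  translate([432, 0, 0]) cube([44, 47, 1958]);
  translate([44, 0, 312]) cube([388, 47, 32]);
  translate([44, 0, 610]) cube([388, 47, 32]);
  translate([44, 0, 908]) cube([388, 47, 32]);
  translate([44, 0, 1206]) cube([388, 47, 32]);
  translate([44, 0, 1504]) cube([388, 47, 32]);
  translate([44, 0, 1802]) cube([388, 47, 32]);
}
translate([307, -593, 0]) {
  translate([0, 0, 359]) cube([278, 333, 36]);
  translate([20, 20, 0]) cylinder(h = 359, r = 20);
  translate([258, 20, 0]) cylinder(h = 359, r = 20);
  translate([20, 313, 0]) cylinder(h = 359, r = 20);
  translate([258, 313, 0]) cylinder(h = 359, r = 20);
}
translate([307, 1111, 0]) {
  translate([0, 0, 359]) cube([278, 333, 36]);
  translate([20, 20, 0]) cylinder(h = 359, r = 20);
  translate([258, 20, 0]) cylinder(h = 359, r = 20);
  translate([20, 313, 0]) cylinder(h = 359, r = 20);
  translate([258, 313, 0]) cylinder(h = 359, r = 20);
}
translate([-538, 259, 0]) {
  translate([0, 0, 359]) cube([278, 333, 36]);
  translate([20, 20, 0]) cylinder(h = 359, r = 20);
  translate([258, 20, 0]) cylinder(h = 359, r = 20);
  translate([20, 313, 0]) cylinder(h = 359, r = 20);
  translate([258, 313, 0]) cylinder(h = 359, r = 20);
}
translate([1152, 259, 0]) {
  translate([0, 0, 359]) cube([278, 333, 36]);
  translate([20, 20, 0]) cylinder(h = 359, r = 20);
  translate([258, 20, 0]) cylinder(h = 359, r = 20);
  translate([20, 313, 0]) cylinder(h = 359, r = 20);
  translate([258, 313, 0]) cylinder(h = 359, r = 20);
}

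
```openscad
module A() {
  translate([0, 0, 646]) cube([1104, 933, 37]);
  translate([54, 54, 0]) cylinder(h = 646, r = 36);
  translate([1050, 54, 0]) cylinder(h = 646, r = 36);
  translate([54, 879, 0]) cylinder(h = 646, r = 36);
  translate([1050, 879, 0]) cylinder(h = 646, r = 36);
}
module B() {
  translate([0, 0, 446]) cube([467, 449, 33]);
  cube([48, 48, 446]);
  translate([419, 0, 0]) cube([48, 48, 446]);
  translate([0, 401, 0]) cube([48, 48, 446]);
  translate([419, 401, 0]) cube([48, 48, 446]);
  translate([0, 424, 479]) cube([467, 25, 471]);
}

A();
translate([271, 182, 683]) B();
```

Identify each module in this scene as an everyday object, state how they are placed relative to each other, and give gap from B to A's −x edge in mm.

The chair's min-x is at 271; the table's min-x is 0; gap = 271 mm.

A is a table. B is a chair. The chair is on top of the table. The gap from the chair to the table's −x edge is 271 mm.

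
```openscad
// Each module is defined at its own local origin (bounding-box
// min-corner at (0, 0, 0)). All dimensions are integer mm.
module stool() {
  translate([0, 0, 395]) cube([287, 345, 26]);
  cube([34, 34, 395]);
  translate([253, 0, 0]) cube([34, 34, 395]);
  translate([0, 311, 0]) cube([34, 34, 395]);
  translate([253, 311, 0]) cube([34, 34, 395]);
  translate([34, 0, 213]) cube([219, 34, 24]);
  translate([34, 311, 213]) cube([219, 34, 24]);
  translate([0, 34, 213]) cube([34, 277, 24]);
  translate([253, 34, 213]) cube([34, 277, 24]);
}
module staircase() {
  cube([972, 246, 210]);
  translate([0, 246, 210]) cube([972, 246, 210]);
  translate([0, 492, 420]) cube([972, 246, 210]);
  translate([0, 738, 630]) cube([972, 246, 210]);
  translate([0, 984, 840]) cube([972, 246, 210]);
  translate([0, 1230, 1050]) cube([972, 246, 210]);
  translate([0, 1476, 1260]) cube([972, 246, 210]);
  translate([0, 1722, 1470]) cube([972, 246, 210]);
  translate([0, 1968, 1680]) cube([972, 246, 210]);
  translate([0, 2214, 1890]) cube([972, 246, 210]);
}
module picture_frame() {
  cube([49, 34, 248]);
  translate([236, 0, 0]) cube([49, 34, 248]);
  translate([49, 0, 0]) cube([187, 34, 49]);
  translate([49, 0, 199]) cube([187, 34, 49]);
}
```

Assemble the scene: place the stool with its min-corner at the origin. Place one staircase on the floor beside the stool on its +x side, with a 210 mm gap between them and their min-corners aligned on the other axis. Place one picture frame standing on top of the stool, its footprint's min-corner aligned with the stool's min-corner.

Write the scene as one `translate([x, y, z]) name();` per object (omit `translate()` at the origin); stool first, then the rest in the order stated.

stool();
translate([497, 0, 0]) staircase();
translate([0, 0, 421]) picture_frame();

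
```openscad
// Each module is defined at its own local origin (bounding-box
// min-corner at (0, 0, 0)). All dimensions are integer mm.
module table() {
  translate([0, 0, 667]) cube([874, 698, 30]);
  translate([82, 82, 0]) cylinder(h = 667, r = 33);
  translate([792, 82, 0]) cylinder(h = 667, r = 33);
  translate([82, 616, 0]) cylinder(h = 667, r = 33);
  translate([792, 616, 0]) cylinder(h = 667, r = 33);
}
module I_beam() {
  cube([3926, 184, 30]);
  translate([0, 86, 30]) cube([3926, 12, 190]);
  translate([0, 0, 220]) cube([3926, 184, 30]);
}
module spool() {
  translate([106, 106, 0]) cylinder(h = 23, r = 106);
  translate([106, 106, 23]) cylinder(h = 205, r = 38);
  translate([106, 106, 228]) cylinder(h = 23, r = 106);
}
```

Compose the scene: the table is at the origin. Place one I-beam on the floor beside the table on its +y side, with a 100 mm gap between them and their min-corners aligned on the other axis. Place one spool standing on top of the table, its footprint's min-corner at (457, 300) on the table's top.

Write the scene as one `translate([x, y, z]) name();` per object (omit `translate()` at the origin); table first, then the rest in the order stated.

table();
translate([0, 798, 0]) I_beam();
translate([457, 300, 697]) spool();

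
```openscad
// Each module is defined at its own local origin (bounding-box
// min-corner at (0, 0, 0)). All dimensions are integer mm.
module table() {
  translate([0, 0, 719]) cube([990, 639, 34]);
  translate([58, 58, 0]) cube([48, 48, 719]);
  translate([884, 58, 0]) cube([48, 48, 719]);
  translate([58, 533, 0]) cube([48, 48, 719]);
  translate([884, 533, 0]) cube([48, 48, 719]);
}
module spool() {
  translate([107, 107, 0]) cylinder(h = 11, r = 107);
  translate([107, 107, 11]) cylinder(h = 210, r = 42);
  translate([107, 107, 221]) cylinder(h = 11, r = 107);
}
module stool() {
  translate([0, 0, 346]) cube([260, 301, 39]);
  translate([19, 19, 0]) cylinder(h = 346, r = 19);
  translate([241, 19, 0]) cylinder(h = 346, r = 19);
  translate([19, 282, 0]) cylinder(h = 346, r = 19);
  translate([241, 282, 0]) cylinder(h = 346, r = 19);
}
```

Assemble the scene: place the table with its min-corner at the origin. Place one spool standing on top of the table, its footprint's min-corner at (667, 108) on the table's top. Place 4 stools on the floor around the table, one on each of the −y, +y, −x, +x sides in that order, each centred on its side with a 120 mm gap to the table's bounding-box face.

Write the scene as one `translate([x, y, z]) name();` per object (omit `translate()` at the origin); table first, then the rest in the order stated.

table();
translate([667, 108, 753]) spool();
translate([365, -421, 0]) stool();
translate([365, 759, 0]) stool();
translate([-380, 169, 0]) stool();
translate([1110, 169, 0]) stool();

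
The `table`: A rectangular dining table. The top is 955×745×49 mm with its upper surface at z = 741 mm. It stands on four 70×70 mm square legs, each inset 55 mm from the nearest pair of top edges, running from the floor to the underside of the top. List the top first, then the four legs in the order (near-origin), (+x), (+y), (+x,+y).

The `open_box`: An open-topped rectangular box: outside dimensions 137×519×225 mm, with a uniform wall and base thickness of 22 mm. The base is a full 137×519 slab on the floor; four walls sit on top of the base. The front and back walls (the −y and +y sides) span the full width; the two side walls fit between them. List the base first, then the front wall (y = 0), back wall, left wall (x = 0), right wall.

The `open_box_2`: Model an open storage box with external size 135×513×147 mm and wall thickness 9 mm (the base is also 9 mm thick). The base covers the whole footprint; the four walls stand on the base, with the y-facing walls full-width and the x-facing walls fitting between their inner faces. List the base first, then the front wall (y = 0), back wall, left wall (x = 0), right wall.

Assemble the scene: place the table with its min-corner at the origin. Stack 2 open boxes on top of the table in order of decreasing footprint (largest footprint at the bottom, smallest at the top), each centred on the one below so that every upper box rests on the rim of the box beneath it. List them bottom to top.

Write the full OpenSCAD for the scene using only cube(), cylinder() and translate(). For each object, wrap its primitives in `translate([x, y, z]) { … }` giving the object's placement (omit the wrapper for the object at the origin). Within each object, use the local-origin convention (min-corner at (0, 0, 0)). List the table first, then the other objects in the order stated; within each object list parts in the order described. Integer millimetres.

translate([0, 0, 692]) cube([955, 745, 49]);
translate([55, 55, 0]) cube([70, 70, 692]);
translate([830, 55, 0]) cube([70, 70, 692]);
translate([55, 620, 0]) cube([70, 70, 692]);
translate([830, 620, 0]) cube([70, 70, 692]);
translate([409, 113, 741]) {
  cube([137, 519, 22]);
  translate([0, 0, 22]) cube([137, 22, 203]);
  translate([0, 497, 22]) cube([137, 22, 203]);
  translate([0, 22, 22]) cube([22, 475, 203]);
  translate([115, 22, 22]) cube([22, 475, 203]);
}
translate([410, 116, 966]) {
  cube([135, 513, 9]);
  translate([0, 0, 9]) cube([135, 9, 138]);
  translate([0, 504, 9]) cube([135, 9, 138]);
  translate([0, 9, 9]) cube([9, 495, 138]);
  translate([126, 9, 9]) cube([9, 495, 138]);
}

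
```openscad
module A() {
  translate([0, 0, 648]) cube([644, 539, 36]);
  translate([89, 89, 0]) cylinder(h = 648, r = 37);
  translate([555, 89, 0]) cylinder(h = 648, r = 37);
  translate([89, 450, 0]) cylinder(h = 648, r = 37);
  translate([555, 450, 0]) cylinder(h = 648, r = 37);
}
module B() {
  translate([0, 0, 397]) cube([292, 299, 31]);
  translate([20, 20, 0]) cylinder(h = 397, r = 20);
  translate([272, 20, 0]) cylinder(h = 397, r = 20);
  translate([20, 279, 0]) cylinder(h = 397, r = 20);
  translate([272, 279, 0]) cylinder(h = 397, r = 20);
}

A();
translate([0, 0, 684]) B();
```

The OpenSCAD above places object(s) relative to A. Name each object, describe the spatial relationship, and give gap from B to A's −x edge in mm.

The stool's min-x is at 0; the table's min-x is 0; gap = 0 mm.

A is a table. B is a stool. The stool is on top of the table. The gap from the stool to the table's −x edge is 0 mm.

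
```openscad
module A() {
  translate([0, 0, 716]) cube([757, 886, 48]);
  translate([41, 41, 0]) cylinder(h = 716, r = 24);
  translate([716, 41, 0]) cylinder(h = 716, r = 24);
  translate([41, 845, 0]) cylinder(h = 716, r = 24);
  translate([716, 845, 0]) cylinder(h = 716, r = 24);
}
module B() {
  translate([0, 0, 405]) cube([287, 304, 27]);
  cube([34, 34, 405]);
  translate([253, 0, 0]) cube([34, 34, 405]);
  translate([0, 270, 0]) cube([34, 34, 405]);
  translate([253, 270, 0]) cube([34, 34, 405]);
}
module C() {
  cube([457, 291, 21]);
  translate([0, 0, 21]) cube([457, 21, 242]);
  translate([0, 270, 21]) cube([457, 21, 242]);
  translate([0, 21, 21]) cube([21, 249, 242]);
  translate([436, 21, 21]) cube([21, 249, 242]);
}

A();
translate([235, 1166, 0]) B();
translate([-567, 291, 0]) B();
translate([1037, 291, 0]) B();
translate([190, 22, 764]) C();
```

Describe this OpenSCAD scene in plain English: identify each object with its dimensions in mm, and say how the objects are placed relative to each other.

A is a table: top 757 mm (x) × 886 mm (y), 48 mm thick, upper face at z = 764 mm, on four round legs of 48 mm diameter, each leg's bounding box inset 17 mm from the nearest pair of top edges, running from z = 0 to the bottom of the top.

B is a four-legged stool. The seat is a 287×304×27 mm slab whose top surface is at z = 432 mm; four square legs, each 34×34 mm in cross-section, run from the floor (z = 0) to the underside of the seat, each flush with a corner of the seat.

C is an open-topped rectangular box: outside dimensions 457×291×263 mm, with a uniform wall and base thickness of 21 mm. The base is a full 457×291 slab on the floor; four walls sit on top of the base. The front and back walls (the −y and +y sides) span the full width; the two side walls fit between them.

Three stools sit around the table at the +y, −x, +x sides. The open box is on top of the table.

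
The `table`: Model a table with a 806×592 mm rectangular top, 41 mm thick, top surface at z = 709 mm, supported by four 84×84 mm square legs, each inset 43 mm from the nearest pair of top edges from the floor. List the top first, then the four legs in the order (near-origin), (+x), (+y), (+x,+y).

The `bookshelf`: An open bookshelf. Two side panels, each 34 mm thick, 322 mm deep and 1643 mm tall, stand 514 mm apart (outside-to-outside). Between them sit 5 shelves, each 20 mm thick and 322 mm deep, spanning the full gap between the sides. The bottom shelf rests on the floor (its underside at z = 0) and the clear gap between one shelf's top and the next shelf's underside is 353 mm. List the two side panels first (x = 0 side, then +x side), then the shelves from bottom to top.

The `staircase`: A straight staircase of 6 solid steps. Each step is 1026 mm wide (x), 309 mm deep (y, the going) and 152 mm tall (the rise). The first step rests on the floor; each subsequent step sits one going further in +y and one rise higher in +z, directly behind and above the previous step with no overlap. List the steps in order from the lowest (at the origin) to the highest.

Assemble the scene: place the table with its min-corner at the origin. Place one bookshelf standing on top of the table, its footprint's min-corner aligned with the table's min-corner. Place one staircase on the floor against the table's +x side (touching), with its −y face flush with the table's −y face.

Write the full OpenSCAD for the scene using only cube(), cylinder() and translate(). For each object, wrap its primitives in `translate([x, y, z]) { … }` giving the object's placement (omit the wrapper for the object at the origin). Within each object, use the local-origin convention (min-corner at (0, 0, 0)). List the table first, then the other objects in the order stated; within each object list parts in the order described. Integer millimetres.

translate([0, 0, 668]) cube([806, 592, 41]);
translate([43, 43, 0]) cube([84, 84, 668]);
translate([679, 43, 0]) cube([84, 84, 668]);
translate([43, 465, 0]) cube([84, 84, 668]);
translate([679, 465, 0]) cube([84, 84, 668]);
translate([0, 0, 709]) {
  cube([34, 322, 1643]);
  translate([480, 0, 0]) cube([34, 322, 1643]);
  translate([34, 0, 0]) cube([446, 322, 20]);
  translate([34, 0, 373]) cube([446, 322, 20]);
  translate([34, 0, 746]) cube([446, 322, 20]);
  translate([34, 0, 1119]) cube([446, 322, 20]);
  translate([34, 0, 1492]) cube([446, 322, 20]);
}
translate([806, 0, 0]) {
  cube([1026, 309, 152]);
  translate([0, 309, 152]) cube([1026, 309, 152]);
  translate([0, 618, 304]) cube([1026, 309, 152]);
  translate([0, 927, 456]) cube([1026, 309, 152]);
  translate([0, 1236, 608]) cube([1026, 309, 152]);
  translate([0, 1545, 760]) cube([1026, 309, 152]);
}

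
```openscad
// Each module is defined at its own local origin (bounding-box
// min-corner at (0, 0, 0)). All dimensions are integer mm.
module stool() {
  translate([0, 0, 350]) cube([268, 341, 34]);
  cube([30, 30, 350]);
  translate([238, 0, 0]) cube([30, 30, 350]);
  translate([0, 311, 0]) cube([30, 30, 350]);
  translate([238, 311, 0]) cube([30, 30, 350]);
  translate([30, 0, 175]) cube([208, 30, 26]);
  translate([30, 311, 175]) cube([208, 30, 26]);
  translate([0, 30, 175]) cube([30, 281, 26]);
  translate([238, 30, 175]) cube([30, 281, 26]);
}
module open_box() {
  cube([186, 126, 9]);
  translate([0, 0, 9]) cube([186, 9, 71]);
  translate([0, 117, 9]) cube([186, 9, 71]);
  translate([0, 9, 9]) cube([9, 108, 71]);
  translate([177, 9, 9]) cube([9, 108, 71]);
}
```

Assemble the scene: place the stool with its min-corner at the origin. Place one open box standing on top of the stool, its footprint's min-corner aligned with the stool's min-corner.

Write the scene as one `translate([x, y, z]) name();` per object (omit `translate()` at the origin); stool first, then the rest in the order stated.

stool();
translate([0, 0, 384]) open_box();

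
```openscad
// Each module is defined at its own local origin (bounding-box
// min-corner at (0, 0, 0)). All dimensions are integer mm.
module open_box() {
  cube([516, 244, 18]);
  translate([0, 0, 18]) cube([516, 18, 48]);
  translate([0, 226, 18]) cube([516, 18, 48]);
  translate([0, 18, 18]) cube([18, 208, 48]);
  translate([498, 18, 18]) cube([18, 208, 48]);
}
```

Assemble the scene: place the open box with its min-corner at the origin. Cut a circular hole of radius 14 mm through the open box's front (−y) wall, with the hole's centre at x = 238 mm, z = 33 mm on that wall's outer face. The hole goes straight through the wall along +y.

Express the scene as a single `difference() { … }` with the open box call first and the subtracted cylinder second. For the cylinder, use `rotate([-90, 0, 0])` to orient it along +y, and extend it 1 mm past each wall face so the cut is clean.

difference() {
  open_box();
  translate([238, -1, 33]) rotate([-90, 0, 0]) cylinder(h = 20, r = 14);
}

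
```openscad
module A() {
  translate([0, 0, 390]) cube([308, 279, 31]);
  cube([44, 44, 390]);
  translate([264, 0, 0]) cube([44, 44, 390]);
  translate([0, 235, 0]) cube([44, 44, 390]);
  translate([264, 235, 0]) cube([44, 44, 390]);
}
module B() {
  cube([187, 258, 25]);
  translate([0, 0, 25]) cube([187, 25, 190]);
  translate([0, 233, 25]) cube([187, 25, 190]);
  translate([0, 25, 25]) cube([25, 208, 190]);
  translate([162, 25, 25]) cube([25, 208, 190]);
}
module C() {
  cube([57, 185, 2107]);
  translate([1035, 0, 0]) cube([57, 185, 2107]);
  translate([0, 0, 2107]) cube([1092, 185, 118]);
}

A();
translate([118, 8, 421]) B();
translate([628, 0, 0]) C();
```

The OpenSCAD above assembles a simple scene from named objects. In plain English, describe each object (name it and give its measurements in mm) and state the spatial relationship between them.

A is a simple wooden stool: a rectangular seat 308 mm (x) by 279 mm (y), 31 mm thick, top face at z = 421 mm, on four square legs, each 44×44 mm in cross-section. The legs rest on z = 0, each flush with a corner of the seat.

B is an open-topped rectangular box: outside dimensions 187×258×215 mm, with a uniform wall and base thickness of 25 mm. The base is a full 187×258 slab on the floor; four walls sit on top of the base. The front and back walls (the −y and +y sides) span the full width; the two side walls fit between them.

C is a door frame. The clear opening is 978 mm wide and 2107 mm high. Two 57 mm wide jambs, 185 mm deep, stand either side of the opening from the floor to the top of the opening. A 118 mm thick head sits across the top of both jambs, spanning the full outside width of the frame.

The open box is on top of the stool. The door frame is on the floor beside the stool on its +x side.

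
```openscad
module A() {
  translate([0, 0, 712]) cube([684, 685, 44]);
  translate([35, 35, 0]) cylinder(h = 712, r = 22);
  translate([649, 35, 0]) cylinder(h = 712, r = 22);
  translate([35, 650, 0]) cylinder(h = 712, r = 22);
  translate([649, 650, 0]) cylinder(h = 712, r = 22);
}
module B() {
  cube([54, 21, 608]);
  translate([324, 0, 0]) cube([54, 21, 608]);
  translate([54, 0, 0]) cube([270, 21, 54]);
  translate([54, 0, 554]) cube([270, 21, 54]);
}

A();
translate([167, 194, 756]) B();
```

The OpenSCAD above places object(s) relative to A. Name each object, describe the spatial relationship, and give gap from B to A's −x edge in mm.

A is a table. B is a picture frame. The picture frame is on top of the table. The gap from the picture frame to the table's −x edge is 167 mm.

The picture frame's min-x is at 167; the table's min-x is 0; gap = 167 mm.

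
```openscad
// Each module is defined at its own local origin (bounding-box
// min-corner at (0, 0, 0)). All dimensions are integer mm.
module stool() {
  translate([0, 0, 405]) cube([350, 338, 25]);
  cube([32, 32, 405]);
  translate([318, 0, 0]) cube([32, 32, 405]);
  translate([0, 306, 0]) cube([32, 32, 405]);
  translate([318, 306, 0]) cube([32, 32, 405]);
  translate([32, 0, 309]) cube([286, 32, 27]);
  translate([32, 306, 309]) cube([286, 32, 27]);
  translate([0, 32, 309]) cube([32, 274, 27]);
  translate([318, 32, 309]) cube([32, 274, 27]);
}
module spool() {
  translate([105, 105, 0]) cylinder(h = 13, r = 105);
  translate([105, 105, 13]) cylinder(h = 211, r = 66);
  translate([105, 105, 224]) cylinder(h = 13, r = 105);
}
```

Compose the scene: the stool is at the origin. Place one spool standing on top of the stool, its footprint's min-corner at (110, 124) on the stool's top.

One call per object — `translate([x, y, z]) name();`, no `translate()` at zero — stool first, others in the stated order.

stool();
translate([110, 124, 430]) spool();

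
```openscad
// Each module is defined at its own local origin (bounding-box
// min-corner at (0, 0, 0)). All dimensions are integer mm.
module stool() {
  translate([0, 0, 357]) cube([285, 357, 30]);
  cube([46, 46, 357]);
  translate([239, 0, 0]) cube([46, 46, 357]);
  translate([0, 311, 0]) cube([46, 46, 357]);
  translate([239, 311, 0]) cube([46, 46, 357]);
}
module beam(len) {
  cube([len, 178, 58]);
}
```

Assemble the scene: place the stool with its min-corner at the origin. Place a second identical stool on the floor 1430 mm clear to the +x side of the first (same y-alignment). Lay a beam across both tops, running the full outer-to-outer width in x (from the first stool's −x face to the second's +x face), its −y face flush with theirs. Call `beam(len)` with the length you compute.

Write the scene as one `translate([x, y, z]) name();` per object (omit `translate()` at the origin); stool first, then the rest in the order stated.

stool();
translate([1715, 0, 0]) stool();
translate([0, 0, 387]) beam(2000);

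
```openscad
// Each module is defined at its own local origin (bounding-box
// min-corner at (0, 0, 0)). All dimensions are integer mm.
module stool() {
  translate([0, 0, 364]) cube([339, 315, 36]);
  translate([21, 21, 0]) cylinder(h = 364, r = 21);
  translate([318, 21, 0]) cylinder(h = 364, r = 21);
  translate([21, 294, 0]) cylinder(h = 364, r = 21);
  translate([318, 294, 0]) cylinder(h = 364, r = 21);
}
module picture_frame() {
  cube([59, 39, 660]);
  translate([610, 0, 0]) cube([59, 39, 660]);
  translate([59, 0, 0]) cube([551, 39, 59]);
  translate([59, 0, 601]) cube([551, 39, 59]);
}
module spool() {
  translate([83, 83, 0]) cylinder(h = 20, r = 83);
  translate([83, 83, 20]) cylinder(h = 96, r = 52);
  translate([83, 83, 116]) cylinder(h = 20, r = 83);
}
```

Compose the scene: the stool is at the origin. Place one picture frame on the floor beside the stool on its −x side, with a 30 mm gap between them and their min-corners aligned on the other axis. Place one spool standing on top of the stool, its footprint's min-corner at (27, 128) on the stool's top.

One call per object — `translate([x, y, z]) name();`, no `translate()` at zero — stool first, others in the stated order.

stool();
translate([-699, 0, 0]) picture_frame();
translate([27, 128, 400]) spool();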